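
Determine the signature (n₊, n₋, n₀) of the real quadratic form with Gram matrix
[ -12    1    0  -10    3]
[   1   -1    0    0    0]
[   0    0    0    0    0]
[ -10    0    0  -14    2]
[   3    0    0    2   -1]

step 0: pivot -12 → sign −
step 1: pivot -11/12 → sign −
step 2: pivot -54/11 → sign −
step 3: pivot -2/27 → sign −
step 4: row/col 4 already zero → sign 0
signature = (0, 4, 1)

Answer: (0, 4, 1)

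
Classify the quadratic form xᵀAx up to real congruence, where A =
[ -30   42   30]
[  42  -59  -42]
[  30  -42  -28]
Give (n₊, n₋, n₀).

step 0: pivot -30 → sign −
step 1: pivot -1/5 → sign −
step 2: pivot 2 → sign +
signature = (1, 2, 0)

Answer: (1, 2, 0)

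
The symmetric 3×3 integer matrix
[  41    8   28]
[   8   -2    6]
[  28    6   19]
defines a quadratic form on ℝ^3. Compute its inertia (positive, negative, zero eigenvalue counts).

Answer: (1, 2, 0)

Derivation:
step 0: pivot 41 → sign +
step 1: pivot -146/41 → sign −
step 2: pivot -3/73 → sign −
signature = (1, 2, 0)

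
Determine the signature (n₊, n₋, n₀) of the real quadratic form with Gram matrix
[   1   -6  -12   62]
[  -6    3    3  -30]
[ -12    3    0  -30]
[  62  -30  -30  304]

step 0: pivot 1 → sign +
step 1: pivot -33 → sign −
step 2: pivot 3/11 → sign +
step 3: row/col 3 already zero → sign 0
signature = (2, 1, 1)

Answer: (2, 1, 1)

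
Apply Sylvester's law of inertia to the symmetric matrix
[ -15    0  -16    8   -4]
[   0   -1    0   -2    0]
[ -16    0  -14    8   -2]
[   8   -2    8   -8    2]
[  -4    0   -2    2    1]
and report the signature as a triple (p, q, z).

step 0: pivot -15 → sign −
step 1: pivot -1 → sign −
step 2: pivot 46/15 → sign +
step 3: pivot 4/23 → sign +
step 4: row/col 4 already zero → sign 0
signature = (2, 2, 1)

Answer: (2, 2, 1)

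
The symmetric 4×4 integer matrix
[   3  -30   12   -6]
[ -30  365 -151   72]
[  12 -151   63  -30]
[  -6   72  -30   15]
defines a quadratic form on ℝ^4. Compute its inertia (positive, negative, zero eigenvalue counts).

Answer: (4, 0, 0)

Derivation:
step 0: pivot 3 → sign +
step 1: pivot 65 → sign +
step 2: pivot 14/65 → sign +
step 3: pivot 3/7 → sign +
signature = (4, 0, 0)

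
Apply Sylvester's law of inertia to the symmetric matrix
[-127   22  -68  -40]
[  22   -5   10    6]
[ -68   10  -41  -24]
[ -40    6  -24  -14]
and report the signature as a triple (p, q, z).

Answer: (1, 3, 0)

Derivation:
step 0: pivot -127 → sign −
step 1: pivot -151/127 → sign −
step 2: pivot -291/151 → sign −
step 3: pivot 6/97 → sign +
signature = (1, 3, 0)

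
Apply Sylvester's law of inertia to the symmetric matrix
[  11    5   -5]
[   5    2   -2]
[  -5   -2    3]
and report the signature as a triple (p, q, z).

step 0: pivot 11 → sign +
step 1: pivot -3/11 → sign −
step 2: pivot 1 → sign +
signature = (2, 1, 0)

Answer: (2, 1, 0)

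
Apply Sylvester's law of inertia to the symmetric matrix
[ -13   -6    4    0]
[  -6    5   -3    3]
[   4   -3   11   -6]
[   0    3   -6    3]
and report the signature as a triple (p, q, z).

Answer: (2, 2, 0)

Derivation:
step 0: pivot -13 → sign −
step 1: pivot 101/13 → sign +
step 2: pivot 930/101 → sign +
step 3: pivot -3/310 → sign −
signature = (2, 2, 0)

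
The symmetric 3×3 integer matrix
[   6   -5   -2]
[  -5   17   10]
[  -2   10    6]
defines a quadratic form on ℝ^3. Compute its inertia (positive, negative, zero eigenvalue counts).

step 0: pivot 6 → sign +
step 1: pivot 77/6 → sign +
step 2: pivot -6/77 → sign −
signature = (2, 1, 0)

Answer: (2, 1, 0)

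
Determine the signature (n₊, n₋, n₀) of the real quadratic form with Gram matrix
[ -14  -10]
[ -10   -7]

step 0: pivot -14 → sign −
step 1: pivot 1/7 → sign +
signature = (1, 1, 0)

Answer: (1, 1, 0)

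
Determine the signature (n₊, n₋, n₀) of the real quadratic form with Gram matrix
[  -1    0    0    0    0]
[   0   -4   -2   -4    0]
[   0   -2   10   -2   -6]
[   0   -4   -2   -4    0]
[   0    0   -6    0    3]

Answer: (1, 3, 1)

Derivation:
step 0: pivot -1 → sign −
step 1: pivot -4 → sign −
step 2: pivot 11 → sign +
step 3: pivot -3/11 → sign −
step 4: row/col 4 already zero → sign 0
signature = (1, 3, 1)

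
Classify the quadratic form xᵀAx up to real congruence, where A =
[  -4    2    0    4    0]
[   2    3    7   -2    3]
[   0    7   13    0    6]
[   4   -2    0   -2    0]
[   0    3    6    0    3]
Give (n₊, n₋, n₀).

step 0: pivot -4 → sign −
step 1: pivot 4 → sign +
step 2: pivot 3/4 → sign +
step 3: pivot 2 → sign +
step 4: row/col 4 already zero → sign 0
signature = (3, 1, 1)

Answer: (3, 1, 1)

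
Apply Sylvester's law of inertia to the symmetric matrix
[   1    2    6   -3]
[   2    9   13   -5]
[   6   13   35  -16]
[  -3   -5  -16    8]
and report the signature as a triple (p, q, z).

Answer: (3, 1, 0)

Derivation:
step 0: pivot 1 → sign +
step 1: pivot 5 → sign +
step 2: pivot -6/5 → sign −
step 3: pivot 3/2 → sign +
signature = (3, 1, 0)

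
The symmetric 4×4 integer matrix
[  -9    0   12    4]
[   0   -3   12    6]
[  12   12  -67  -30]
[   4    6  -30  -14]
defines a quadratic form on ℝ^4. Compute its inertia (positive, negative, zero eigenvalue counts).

Answer: (0, 4, 0)

Derivation:
step 0: pivot -9 → sign −
step 1: pivot -3 → sign −
step 2: pivot -3 → sign −
step 3: pivot -2/27 → sign −
signature = (0, 4, 0)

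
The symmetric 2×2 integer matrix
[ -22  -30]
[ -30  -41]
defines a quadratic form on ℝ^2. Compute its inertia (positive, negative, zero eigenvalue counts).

step 0: pivot -22 → sign −
step 1: pivot -1/11 → sign −
signature = (0, 2, 0)

Answer: (0, 2, 0)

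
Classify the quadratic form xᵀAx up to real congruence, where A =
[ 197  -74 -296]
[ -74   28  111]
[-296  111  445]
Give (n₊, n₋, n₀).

Answer: (3, 0, 0)

Derivation:
step 0: pivot 197 → sign +
step 1: pivot 40/197 → sign +
step 2: pivot 3/40 → sign +
signature = (3, 0, 0)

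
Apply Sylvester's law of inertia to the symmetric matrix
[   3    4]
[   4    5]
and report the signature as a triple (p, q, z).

Answer: (1, 1, 0)

Derivation:
step 0: pivot 3 → sign +
step 1: pivot -1/3 → sign −
signature = (1, 1, 0)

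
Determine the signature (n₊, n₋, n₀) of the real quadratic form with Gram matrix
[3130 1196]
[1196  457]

Answer: (1, 1, 0)

Derivation:
step 0: pivot 3130 → sign +
step 1: pivot -3/1565 → sign −
signature = (1, 1, 0)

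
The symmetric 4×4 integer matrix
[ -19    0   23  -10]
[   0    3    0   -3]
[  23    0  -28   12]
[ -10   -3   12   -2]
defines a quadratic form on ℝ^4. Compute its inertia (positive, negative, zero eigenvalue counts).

Answer: (2, 2, 0)

Derivation:
step 0: pivot -19 → sign −
step 1: pivot 3 → sign +
step 2: pivot -3/19 → sign −
step 3: pivot 1/3 → sign +
signature = (2, 2, 0)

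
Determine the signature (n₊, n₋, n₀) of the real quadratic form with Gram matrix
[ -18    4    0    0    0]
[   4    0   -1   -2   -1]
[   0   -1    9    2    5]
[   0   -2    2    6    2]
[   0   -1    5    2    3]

step 0: pivot -18 → sign −
step 1: pivot 8/9 → sign +
step 2: pivot 63/8 → sign +
step 3: pivot 94/63 → sign +
step 4: pivot -2/47 → sign −
signature = (3, 2, 0)

Answer: (3, 2, 0)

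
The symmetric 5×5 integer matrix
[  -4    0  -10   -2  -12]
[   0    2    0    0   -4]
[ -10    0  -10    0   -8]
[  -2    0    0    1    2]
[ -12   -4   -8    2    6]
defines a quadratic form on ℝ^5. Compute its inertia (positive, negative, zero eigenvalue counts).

Answer: (4, 1, 0)

Derivation:
step 0: pivot -4 → sign −
step 1: pivot 2 → sign +
step 2: pivot 15 → sign +
step 3: pivot 1/3 → sign +
step 4: pivot 2/5 → sign +
signature = (4, 1, 0)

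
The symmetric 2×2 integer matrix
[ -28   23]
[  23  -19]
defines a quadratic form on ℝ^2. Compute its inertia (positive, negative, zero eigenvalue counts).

Answer: (0, 2, 0)

Derivation:
step 0: pivot -28 → sign −
step 1: pivot -3/28 → sign −
signature = (0, 2, 0)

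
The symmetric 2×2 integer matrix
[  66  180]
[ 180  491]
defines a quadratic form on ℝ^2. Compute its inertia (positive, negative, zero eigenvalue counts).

Answer: (2, 0, 0)

Derivation:
step 0: pivot 66 → sign +
step 1: pivot 1/11 → sign +
signature = (2, 0, 0)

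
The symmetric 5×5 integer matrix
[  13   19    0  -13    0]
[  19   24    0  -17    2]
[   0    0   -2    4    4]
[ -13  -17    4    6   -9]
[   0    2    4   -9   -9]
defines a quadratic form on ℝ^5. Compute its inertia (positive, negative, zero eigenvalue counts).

step 0: pivot 13 → sign +
step 1: pivot -49/13 → sign −
step 2: pivot -2 → sign −
step 3: pivot 101/49 → sign +
step 4: pivot 6/101 → sign +
signature = (3, 2, 0)

Answer: (3, 2, 0)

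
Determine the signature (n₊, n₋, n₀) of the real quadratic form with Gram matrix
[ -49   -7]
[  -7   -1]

Answer: (0, 1, 1)

Derivation:
step 0: pivot -49 → sign −
step 1: row/col 1 already zero → sign 0
signature = (0, 1, 1)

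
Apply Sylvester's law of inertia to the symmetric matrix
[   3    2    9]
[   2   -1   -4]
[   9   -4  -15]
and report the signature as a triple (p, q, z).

Answer: (2, 1, 0)

Derivation:
step 0: pivot 3 → sign +
step 1: pivot -7/3 → sign −
step 2: pivot 6/7 → sign +
signature = (2, 1, 0)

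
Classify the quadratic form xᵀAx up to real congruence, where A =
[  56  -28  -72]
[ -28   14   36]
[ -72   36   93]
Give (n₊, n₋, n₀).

step 0: pivot 56 → sign +
step 1: pivot 3/7 → sign +
step 2: row/col 2 already zero → sign 0
signature = (2, 0, 1)

Answer: (2, 0, 1)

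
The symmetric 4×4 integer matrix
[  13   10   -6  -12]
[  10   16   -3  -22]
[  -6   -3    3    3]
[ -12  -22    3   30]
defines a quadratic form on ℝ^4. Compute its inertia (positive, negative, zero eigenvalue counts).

Answer: (2, 2, 0)

Derivation:
step 0: pivot 13 → sign +
step 1: pivot 108/13 → sign +
step 2: pivot -1/12 → sign −
step 3: pivot -2/3 → sign −
signature = (2, 2, 0)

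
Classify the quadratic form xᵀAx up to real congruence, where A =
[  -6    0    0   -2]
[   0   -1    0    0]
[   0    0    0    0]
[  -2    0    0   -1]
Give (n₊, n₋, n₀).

step 0: pivot -6 → sign −
step 1: pivot -1 → sign −
step 2: pivot -1/3 → sign −
step 3: row/col 3 already zero → sign 0
signature = (0, 3, 1)

Answer: (0, 3, 1)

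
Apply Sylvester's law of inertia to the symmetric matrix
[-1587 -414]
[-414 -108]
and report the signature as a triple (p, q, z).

Answer: (0, 1, 1)

Derivation:
step 0: pivot -1587 → sign −
step 1: row/col 1 already zero → sign 0
signature = (0, 1, 1)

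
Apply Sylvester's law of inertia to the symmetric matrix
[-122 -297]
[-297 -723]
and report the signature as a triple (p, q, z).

step 0: pivot -122 → sign −
step 1: pivot 3/122 → sign +
signature = (1, 1, 0)

Answer: (1, 1, 0)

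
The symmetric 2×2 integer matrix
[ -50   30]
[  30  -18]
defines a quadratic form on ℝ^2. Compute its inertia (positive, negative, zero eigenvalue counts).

step 0: pivot -50 → sign −
step 1: row/col 1 already zero → sign 0
signature = (0, 1, 1)

Answer: (0, 1, 1)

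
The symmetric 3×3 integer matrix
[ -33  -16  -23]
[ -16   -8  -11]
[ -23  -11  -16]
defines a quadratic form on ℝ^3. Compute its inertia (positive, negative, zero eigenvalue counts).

step 0: pivot -33 → sign −
step 1: pivot -8/33 → sign −
step 2: pivot 1/8 → sign +
signature = (1, 2, 0)

Answer: (1, 2, 0)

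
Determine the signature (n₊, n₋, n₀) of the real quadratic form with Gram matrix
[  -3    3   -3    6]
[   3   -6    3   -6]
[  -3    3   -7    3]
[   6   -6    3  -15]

Answer: (0, 4, 0)

Derivation:
step 0: pivot -3 → sign −
step 1: pivot -3 → sign −
step 2: pivot -4 → sign −
step 3: pivot -3/4 → sign −
signature = (0, 4, 0)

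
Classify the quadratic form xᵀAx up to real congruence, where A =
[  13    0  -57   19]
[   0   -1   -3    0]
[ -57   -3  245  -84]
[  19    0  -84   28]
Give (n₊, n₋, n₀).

step 0: pivot 13 → sign +
step 1: pivot -1 → sign −
step 2: pivot 53/13 → sign +
step 3: pivot 6/53 → sign +
signature = (3, 1, 0)

Answer: (3, 1, 0)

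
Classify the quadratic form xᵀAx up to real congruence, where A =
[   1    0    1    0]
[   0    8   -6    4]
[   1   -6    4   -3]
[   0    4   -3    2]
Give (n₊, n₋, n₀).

step 0: pivot 1 → sign +
step 1: pivot 8 → sign +
step 2: pivot -3/2 → sign −
step 3: row/col 3 already zero → sign 0
signature = (2, 1, 1)

Answer: (2, 1, 1)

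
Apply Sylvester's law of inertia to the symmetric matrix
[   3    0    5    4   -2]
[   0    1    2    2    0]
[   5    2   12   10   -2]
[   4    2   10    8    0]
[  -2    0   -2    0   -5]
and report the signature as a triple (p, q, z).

step 0: pivot 3 → sign +
step 1: pivot 1 → sign +
step 2: pivot -1/3 → sign −
step 3: pivot -1 → sign −
step 4: row/col 4 already zero → sign 0
signature = (2, 2, 1)

Answer: (2, 2, 1)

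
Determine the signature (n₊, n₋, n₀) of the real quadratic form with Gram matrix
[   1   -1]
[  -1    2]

step 0: pivot 1 → sign +
step 1: pivot 1 → sign +
signature = (2, 0, 0)

Answer: (2, 0, 0)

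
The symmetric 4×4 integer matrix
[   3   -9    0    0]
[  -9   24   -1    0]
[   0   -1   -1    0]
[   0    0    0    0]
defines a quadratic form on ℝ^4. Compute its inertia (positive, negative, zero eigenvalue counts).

Answer: (1, 2, 1)

Derivation:
step 0: pivot 3 → sign +
step 1: pivot -3 → sign −
step 2: pivot -2/3 → sign −
step 3: row/col 3 already zero → sign 0
signature = (1, 2, 1)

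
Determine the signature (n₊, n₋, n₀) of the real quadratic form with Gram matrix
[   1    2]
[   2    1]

Answer: (1, 1, 0)

Derivation:
step 0: pivot 1 → sign +
step 1: pivot -3 → sign −
signature = (1, 1, 0)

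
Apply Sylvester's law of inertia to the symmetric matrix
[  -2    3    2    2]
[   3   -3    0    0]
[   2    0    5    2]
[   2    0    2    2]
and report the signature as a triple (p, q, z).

step 0: pivot -2 → sign −
step 1: pivot 3/2 → sign +
step 2: pivot 1 → sign +
step 3: pivot -6 → sign −
signature = (2, 2, 0)

Answer: (2, 2, 0)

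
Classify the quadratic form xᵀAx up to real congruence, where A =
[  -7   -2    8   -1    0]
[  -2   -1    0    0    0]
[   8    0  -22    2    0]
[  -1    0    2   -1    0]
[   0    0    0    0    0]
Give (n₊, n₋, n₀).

Answer: (0, 3, 2)

Derivation:
step 0: pivot -7 → sign −
step 1: pivot -3/7 → sign −
step 2: pivot -2/3 → sign −
step 3: row/col 3 already zero → sign 0
step 4: row/col 4 already zero → sign 0
signature = (0, 3, 2)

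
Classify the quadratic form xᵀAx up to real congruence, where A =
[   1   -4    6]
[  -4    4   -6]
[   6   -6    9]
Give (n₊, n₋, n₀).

step 0: pivot 1 → sign +
step 1: pivot -12 → sign −
step 2: row/col 2 already zero → sign 0
signature = (1, 1, 1)

Answer: (1, 1, 1)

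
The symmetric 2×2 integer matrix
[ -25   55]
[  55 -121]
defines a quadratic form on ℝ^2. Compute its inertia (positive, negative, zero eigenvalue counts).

Answer: (0, 1, 1)

Derivation:
step 0: pivot -25 → sign −
step 1: row/col 1 already zero → sign 0
signature = (0, 1, 1)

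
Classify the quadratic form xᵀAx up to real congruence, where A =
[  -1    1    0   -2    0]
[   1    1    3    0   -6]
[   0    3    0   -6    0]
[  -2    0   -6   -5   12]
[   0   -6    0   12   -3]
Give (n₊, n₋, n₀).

Answer: (1, 4, 0)

Derivation:
step 0: pivot -1 → sign −
step 1: pivot 2 → sign +
step 2: pivot -9/2 → sign −
step 3: pivot -1 → sign −
step 4: pivot -3 → sign −
signature = (1, 4, 0)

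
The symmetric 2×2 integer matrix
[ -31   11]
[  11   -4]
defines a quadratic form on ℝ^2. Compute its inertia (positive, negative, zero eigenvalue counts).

Answer: (0, 2, 0)

Derivation:
step 0: pivot -31 → sign −
step 1: pivot -3/31 → sign −
signature = (0, 2, 0)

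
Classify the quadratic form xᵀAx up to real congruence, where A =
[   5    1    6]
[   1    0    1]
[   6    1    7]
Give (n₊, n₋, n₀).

Answer: (1, 1, 1)

Derivation:
step 0: pivot 5 → sign +
step 1: pivot -1/5 → sign −
step 2: row/col 2 already zero → sign 0
signature = (1, 1, 1)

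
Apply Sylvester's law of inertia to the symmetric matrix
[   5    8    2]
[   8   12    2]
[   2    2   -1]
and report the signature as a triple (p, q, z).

step 0: pivot 5 → sign +
step 1: pivot -4/5 → sign −
step 2: row/col 2 already zero → sign 0
signature = (1, 1, 1)

Answer: (1, 1, 1)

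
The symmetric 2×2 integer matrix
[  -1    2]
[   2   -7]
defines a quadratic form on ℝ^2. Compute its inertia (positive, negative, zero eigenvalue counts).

Answer: (0, 2, 0)

Derivation:
step 0: pivot -1 → sign −
step 1: pivot -3 → sign −
signature = (0, 2, 0)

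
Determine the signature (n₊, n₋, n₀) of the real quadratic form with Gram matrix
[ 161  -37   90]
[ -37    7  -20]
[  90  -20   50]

Answer: (1, 1, 1)

Derivation:
step 0: pivot 161 → sign +
step 1: pivot -242/161 → sign −
step 2: row/col 2 already zero → sign 0
signature = (1, 1, 1)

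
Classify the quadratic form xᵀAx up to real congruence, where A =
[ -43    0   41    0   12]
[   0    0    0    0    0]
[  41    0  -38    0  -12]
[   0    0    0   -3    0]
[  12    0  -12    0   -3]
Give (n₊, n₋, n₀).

Answer: (2, 2, 1)

Derivation:
step 0: pivot -43 → sign −
step 1: pivot 47/43 → sign +
step 2: pivot -3 → sign −
step 3: pivot 3/47 → sign +
step 4: row/col 4 already zero → sign 0
signature = (2, 2, 1)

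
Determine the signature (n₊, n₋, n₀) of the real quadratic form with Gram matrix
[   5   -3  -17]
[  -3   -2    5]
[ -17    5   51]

step 0: pivot 5 → sign +
step 1: pivot -19/5 → sign −
step 2: pivot 6/19 → sign +
signature = (2, 1, 0)

Answer: (2, 1, 0)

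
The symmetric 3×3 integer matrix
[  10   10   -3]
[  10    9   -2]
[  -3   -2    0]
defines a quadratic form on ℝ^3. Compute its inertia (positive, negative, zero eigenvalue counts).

Answer: (2, 1, 0)

Derivation:
step 0: pivot 10 → sign +
step 1: pivot -1 → sign −
step 2: pivot 1/10 → sign +
signature = (2, 1, 0)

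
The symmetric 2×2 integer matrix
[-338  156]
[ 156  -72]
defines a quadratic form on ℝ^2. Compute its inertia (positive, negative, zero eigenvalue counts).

step 0: pivot -338 → sign −
step 1: row/col 1 already zero → sign 0
signature = (0, 1, 1)

Answer: (0, 1, 1)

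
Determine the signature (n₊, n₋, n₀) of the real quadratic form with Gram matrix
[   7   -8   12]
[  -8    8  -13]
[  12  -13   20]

Answer: (1, 2, 0)

Derivation:
step 0: pivot 7 → sign +
step 1: pivot -8/7 → sign −
step 2: pivot -1/8 → sign −
signature = (1, 2, 0)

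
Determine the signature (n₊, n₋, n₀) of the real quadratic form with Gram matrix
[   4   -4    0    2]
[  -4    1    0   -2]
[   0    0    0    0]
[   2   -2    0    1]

step 0: pivot 4 → sign +
step 1: pivot -3 → sign −
step 2: row/col 2 already zero → sign 0
step 3: row/col 3 already zero → sign 0
signature = (1, 1, 2)

Answer: (1, 1, 2)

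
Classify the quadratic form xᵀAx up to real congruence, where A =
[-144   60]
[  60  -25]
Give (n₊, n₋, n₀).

step 0: pivot -144 → sign −
step 1: row/col 1 already zero → sign 0
signature = (0, 1, 1)

Answer: (0, 1, 1)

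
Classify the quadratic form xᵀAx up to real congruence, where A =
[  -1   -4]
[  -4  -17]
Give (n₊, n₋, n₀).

step 0: pivot -1 → sign −
step 1: pivot -1 → sign −
signature = (0, 2, 0)

Answer: (0, 2, 0)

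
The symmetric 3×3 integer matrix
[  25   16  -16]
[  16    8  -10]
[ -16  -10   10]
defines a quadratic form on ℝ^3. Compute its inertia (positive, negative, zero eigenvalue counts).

step 0: pivot 25 → sign +
step 1: pivot -56/25 → sign −
step 2: pivot -3/14 → sign −
signature = (1, 2, 0)

Answer: (1, 2, 0)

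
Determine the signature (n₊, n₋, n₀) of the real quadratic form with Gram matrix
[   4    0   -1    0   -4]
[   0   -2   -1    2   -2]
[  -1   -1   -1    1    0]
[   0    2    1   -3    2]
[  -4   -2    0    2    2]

Answer: (1, 3, 1)

Derivation:
step 0: pivot 4 → sign +
step 1: pivot -2 → sign −
step 2: pivot -3/4 → sign −
step 3: pivot -1 → sign −
step 4: row/col 4 already zero → sign 0
signature = (1, 3, 1)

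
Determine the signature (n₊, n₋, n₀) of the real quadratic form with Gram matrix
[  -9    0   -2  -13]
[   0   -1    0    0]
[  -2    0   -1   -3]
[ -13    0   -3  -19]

Answer: (0, 4, 0)

Derivation:
step 0: pivot -9 → sign −
step 1: pivot -1 → sign −
step 2: pivot -5/9 → sign −
step 3: pivot -1/5 → sign −
signature = (0, 4, 0)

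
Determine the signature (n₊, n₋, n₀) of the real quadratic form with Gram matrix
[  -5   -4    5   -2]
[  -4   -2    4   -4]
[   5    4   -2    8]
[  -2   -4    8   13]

step 0: pivot -5 → sign −
step 1: pivot 6/5 → sign +
step 2: pivot 3 → sign +
step 3: pivot -3 → sign −
signature = (2, 2, 0)

Answer: (2, 2, 0)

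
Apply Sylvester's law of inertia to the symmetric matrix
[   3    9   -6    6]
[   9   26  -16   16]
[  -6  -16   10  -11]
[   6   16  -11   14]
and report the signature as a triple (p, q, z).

step 0: pivot 3 → sign +
step 1: pivot -1 → sign −
step 2: pivot 2 → sign +
step 3: pivot 3/2 → sign +
signature = (3, 1, 0)

Answer: (3, 1, 0)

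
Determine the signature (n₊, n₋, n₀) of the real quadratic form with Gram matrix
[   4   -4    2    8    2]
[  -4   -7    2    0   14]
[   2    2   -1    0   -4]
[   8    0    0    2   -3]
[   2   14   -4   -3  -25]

step 0: pivot 4 → sign +
step 1: pivot -11 → sign −
step 2: pivot -6/11 → sign −
step 3: pivot -6 → sign −
step 4: row/col 4 already zero → sign 0
signature = (1, 3, 1)

Answer: (1, 3, 1)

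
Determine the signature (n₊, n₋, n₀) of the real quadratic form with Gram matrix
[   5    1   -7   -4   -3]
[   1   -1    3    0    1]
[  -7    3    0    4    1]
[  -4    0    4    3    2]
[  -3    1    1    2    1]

step 0: pivot 5 → sign +
step 1: pivot -6/5 → sign −
step 2: pivot 19/3 → sign +
step 3: pivot 1/19 → sign +
step 4: row/col 4 already zero → sign 0
signature = (3, 1, 1)

Answer: (3, 1, 1)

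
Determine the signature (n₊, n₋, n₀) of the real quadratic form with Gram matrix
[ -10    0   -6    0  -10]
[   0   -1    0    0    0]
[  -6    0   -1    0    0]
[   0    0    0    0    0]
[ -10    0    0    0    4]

step 0: pivot -10 → sign −
step 1: pivot -1 → sign −
step 2: pivot 13/5 → sign +
step 3: pivot 2/13 → sign +
step 4: row/col 4 already zero → sign 0
signature = (2, 2, 1)

Answer: (2, 2, 1)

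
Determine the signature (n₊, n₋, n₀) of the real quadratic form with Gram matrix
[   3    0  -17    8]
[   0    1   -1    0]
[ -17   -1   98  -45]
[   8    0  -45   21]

Answer: (3, 1, 0)

Derivation:
step 0: pivot 3 → sign +
step 1: pivot 1 → sign +
step 2: pivot 2/3 → sign +
step 3: pivot -1/2 → sign −
signature = (3, 1, 0)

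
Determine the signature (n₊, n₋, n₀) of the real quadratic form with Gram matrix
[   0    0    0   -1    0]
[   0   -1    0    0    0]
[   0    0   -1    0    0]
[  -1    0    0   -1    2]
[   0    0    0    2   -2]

step 0: pivot -1 → sign −
step 1: pivot -1 → sign −
step 2: pivot -1 → sign −
step 3: pivot 1 → sign +
step 4: pivot -2 → sign −
signature = (1, 4, 0)

Answer: (1, 4, 0)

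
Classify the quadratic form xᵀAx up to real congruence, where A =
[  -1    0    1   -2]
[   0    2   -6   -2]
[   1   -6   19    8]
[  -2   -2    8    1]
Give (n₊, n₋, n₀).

step 0: pivot -1 → sign −
step 1: pivot 2 → sign +
step 2: pivot 2 → sign +
step 3: pivot 3 → sign +
signature = (3, 1, 0)

Answer: (3, 1, 0)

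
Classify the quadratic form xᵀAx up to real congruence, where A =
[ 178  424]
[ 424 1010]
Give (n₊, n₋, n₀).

step 0: pivot 178 → sign +
step 1: pivot 2/89 → sign +
signature = (2, 0, 0)

Answer: (2, 0, 0)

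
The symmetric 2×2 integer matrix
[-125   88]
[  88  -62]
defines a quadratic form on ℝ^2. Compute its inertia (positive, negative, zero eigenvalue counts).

Answer: (0, 2, 0)

Derivation:
step 0: pivot -125 → sign −
step 1: pivot -6/125 → sign −
signature = (0, 2, 0)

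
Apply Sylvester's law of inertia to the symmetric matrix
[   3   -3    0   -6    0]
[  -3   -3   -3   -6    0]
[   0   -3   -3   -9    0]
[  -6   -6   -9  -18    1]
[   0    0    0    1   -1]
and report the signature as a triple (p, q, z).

step 0: pivot 3 → sign +
step 1: pivot -6 → sign −
step 2: pivot -3/2 → sign −
step 3: pivot -1 → sign −
step 4: pivot 1 → sign +
signature = (2, 3, 0)

Answer: (2, 3, 0)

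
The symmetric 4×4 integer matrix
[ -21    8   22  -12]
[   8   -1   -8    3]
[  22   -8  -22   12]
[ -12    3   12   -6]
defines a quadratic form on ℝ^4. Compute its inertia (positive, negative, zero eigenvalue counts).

Answer: (2, 2, 0)

Derivation:
step 0: pivot -21 → sign −
step 1: pivot 43/21 → sign +
step 2: pivot 42/43 → sign +
step 3: pivot -3/7 → sign −
signature = (2, 2, 0)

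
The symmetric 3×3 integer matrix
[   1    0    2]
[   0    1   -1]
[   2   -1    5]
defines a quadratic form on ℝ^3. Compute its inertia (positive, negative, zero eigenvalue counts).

Answer: (2, 0, 1)

Derivation:
step 0: pivot 1 → sign +
step 1: pivot 1 → sign +
step 2: row/col 2 already zero → sign 0
signature = (2, 0, 1)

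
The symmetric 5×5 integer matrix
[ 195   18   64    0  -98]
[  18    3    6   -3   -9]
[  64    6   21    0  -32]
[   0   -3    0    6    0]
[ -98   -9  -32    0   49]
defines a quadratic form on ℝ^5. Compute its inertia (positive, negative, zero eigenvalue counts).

step 0: pivot 195 → sign +
step 1: pivot 87/65 → sign +
step 2: pivot -1/87 → sign −
step 3: pivot 3 → sign +
step 4: pivot -1 → sign −
signature = (3, 2, 0)

Answer: (3, 2, 0)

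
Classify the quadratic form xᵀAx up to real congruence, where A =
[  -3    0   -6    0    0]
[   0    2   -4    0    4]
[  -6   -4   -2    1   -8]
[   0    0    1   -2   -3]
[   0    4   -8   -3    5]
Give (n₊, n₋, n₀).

Answer: (3, 2, 0)

Derivation:
step 0: pivot -3 → sign −
step 1: pivot 2 → sign +
step 2: pivot 2 → sign +
step 3: pivot -5/2 → sign −
step 4: pivot 3/5 → sign +
signature = (3, 2, 0)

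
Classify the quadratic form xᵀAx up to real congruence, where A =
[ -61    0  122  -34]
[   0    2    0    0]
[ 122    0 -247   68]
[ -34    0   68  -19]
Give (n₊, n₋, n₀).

Answer: (1, 3, 0)

Derivation:
step 0: pivot -61 → sign −
step 1: pivot 2 → sign +
step 2: pivot -3 → sign −
step 3: pivot -3/61 → sign −
signature = (1, 3, 0)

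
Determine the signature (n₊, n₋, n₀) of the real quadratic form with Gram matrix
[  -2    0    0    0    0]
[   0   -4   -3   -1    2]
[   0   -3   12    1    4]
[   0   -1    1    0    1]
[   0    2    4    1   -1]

Answer: (2, 3, 0)

Derivation:
step 0: pivot -2 → sign −
step 1: pivot -4 → sign −
step 2: pivot 57/4 → sign +
step 3: pivot 2/57 → sign +
step 4: pivot -3/2 → sign −
signature = (2, 3, 0)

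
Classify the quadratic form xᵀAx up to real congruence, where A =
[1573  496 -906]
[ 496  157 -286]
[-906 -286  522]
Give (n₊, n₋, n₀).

Answer: (3, 0, 0)

Derivation:
step 0: pivot 1573 → sign +
step 1: pivot 945/1573 → sign +
step 2: pivot 2/945 → sign +
signature = (3, 0, 0)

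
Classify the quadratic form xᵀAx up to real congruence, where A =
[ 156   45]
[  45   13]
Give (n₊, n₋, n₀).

step 0: pivot 156 → sign +
step 1: pivot 1/52 → sign +
signature = (2, 0, 0)

Answer: (2, 0, 0)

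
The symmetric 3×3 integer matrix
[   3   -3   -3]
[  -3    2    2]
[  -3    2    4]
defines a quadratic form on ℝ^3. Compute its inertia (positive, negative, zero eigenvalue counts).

step 0: pivot 3 → sign +
step 1: pivot -1 → sign −
step 2: pivot 2 → sign +
signature = (2, 1, 0)

Answer: (2, 1, 0)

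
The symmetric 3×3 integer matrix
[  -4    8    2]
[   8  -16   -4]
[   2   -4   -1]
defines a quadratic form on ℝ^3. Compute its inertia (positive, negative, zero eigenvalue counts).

Answer: (0, 1, 2)

Derivation:
step 0: pivot -4 → sign −
step 1: row/col 1 already zero → sign 0
step 2: row/col 2 already zero → sign 0
signature = (0, 1, 2)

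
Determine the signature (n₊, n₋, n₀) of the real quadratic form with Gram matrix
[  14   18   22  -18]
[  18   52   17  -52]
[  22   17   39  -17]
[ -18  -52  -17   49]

Answer: (3, 1, 0)

Derivation:
step 0: pivot 14 → sign +
step 1: pivot 202/7 → sign +
step 2: pivot 3/202 → sign +
step 3: pivot -3 → sign −
signature = (3, 1, 0)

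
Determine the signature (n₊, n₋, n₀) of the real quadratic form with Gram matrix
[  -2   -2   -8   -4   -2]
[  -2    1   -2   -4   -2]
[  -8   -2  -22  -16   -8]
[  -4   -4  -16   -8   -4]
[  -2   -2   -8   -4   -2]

step 0: pivot -2 → sign −
step 1: pivot 3 → sign +
step 2: pivot -2 → sign −
step 3: row/col 3 already zero → sign 0
step 4: row/col 4 already zero → sign 0
signature = (1, 2, 2)

Answer: (1, 2, 2)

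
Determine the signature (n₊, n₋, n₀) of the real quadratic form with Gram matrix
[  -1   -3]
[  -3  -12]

step 0: pivot -1 → sign −
step 1: pivot -3 → sign −
signature = (0, 2, 0)

Answer: (0, 2, 0)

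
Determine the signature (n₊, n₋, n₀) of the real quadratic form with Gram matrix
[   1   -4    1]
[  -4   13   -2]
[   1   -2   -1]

step 0: pivot 1 → sign +
step 1: pivot -3 → sign −
step 2: pivot -2/3 → sign −
signature = (1, 2, 0)

Answer: (1, 2, 0)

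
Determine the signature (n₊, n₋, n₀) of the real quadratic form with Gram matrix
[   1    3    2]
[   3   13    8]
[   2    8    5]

step 0: pivot 1 → sign +
step 1: pivot 4 → sign +
step 2: row/col 2 already zero → sign 0
signature = (2, 0, 1)

Answer: (2, 0, 1)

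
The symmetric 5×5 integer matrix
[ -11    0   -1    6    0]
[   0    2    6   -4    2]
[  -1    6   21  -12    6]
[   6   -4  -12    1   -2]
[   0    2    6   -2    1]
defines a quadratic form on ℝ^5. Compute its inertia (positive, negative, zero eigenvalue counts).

Answer: (3, 2, 0)

Derivation:
step 0: pivot -11 → sign −
step 1: pivot 2 → sign +
step 2: pivot 34/11 → sign +
step 3: pivot -65/17 → sign −
step 4: pivot 3/65 → sign +
signature = (3, 2, 0)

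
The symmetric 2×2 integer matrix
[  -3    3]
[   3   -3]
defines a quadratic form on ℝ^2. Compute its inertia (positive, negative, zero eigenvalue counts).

Answer: (0, 1, 1)

Derivation:
step 0: pivot -3 → sign −
step 1: row/col 1 already zero → sign 0
signature = (0, 1, 1)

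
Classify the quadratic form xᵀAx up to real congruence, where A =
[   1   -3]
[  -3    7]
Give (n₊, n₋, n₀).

Answer: (1, 1, 0)

Derivation:
step 0: pivot 1 → sign +
step 1: pivot -2 → sign −
signature = (1, 1, 0)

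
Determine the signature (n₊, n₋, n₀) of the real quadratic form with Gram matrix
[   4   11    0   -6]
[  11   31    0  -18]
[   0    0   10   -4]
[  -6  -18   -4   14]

step 0: pivot 4 → sign +
step 1: pivot 3/4 → sign +
step 2: pivot 10 → sign +
step 3: pivot 2/5 → sign +
signature = (4, 0, 0)

Answer: (4, 0, 0)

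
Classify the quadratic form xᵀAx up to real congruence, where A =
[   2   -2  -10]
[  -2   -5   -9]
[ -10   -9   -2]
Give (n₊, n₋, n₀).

Answer: (1, 2, 0)

Derivation:
step 0: pivot 2 → sign +
step 1: pivot -7 → sign −
step 2: pivot -3/7 → sign −
signature = (1, 2, 0)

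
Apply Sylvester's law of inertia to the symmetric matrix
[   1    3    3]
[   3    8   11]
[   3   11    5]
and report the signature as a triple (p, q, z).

step 0: pivot 1 → sign +
step 1: pivot -1 → sign −
step 2: row/col 2 already zero → sign 0
signature = (1, 1, 1)

Answer: (1, 1, 1)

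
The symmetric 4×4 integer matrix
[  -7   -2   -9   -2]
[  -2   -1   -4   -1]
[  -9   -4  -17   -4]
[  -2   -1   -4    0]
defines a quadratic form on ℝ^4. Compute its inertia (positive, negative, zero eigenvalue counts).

Answer: (1, 3, 0)

Derivation:
step 0: pivot -7 → sign −
step 1: pivot -3/7 → sign −
step 2: pivot -2/3 → sign −
step 3: pivot 1 → sign +
signature = (1, 3, 0)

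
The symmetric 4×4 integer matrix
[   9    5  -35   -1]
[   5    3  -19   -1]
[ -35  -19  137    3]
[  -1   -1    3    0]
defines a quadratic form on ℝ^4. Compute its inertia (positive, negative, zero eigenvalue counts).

step 0: pivot 9 → sign +
step 1: pivot 2/9 → sign +
step 2: pivot -1 → sign −
step 3: row/col 3 already zero → sign 0
signature = (2, 1, 1)

Answer: (2, 1, 1)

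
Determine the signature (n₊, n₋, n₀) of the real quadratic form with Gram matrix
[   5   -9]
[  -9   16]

Answer: (1, 1, 0)

Derivation:
step 0: pivot 5 → sign +
step 1: pivot -1/5 → sign −
signature = (1, 1, 0)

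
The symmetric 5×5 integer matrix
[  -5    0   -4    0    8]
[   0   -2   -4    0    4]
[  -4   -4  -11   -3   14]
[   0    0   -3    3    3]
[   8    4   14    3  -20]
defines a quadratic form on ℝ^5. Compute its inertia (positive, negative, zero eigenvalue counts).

Answer: (2, 3, 0)

Derivation:
step 0: pivot -5 → sign −
step 1: pivot -2 → sign −
step 2: pivot 1/5 → sign +
step 3: pivot -42 → sign −
step 4: pivot 3/14 → sign +
signature = (2, 3, 0)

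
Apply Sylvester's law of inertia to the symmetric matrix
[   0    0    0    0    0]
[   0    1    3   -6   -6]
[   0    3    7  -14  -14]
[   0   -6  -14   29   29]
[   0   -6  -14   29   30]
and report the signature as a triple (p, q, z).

step 0: pivot 1 → sign +
step 1: pivot -2 → sign −
step 2: pivot 1 → sign +
step 3: pivot 1 → sign +
step 4: row/col 4 already zero → sign 0
signature = (3, 1, 1)

Answer: (3, 1, 1)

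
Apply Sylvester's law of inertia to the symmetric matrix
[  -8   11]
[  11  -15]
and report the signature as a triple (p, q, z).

step 0: pivot -8 → sign −
step 1: pivot 1/8 → sign +
signature = (1, 1, 0)

Answer: (1, 1, 0)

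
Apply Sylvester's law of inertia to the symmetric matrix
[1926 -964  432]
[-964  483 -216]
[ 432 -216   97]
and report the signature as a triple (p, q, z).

Answer: (3, 0, 0)

Derivation:
step 0: pivot 1926 → sign +
step 1: pivot 481/963 → sign +
step 2: pivot 1/481 → sign +
signature = (3, 0, 0)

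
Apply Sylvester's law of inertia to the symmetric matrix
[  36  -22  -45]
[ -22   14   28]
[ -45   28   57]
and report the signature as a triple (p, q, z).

step 0: pivot 36 → sign +
step 1: pivot 5/9 → sign +
step 2: pivot 3/10 → sign +
signature = (3, 0, 0)

Answer: (3, 0, 0)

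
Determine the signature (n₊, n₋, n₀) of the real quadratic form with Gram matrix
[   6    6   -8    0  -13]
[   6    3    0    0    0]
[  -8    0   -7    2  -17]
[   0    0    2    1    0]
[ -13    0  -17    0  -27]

Answer: (3, 2, 0)

Derivation:
step 0: pivot 6 → sign +
step 1: pivot -3 → sign −
step 2: pivot 11/3 → sign +
step 3: pivot -1/11 → sign −
step 4: pivot 3/2 → sign +
signature = (3, 2, 0)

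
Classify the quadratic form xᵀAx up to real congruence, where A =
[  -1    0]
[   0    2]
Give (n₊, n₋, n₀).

Answer: (1, 1, 0)

Derivation:
step 0: pivot -1 → sign −
step 1: pivot 2 → sign +
signature = (1, 1, 0)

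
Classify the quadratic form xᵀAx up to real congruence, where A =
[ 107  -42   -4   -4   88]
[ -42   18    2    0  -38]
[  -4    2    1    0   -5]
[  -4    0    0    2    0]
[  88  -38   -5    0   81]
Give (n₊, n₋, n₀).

Answer: (4, 0, 1)

Derivation:
step 0: pivot 107 → sign +
step 1: pivot 162/107 → sign +
step 2: pivot 59/81 → sign +
step 3: pivot 6/59 → sign +
step 4: row/col 4 already zero → sign 0
signature = (4, 0, 1)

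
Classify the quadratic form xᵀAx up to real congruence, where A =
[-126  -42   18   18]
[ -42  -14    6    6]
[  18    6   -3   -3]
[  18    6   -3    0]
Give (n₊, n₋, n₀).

step 0: pivot -126 → sign −
step 1: pivot -3/7 → sign −
step 2: pivot 3 → sign +
step 3: row/col 3 already zero → sign 0
signature = (1, 2, 1)

Answer: (1, 2, 1)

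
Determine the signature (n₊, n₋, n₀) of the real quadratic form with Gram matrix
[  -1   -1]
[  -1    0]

step 0: pivot -1 → sign −
step 1: pivot 1 → sign +
signature = (1, 1, 0)

Answer: (1, 1, 0)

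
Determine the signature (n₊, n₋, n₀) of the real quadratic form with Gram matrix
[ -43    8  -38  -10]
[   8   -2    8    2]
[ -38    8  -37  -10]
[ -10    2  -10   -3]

step 0: pivot -43 → sign −
step 1: pivot -22/43 → sign −
step 2: pivot -19/11 → sign −
step 3: pivot -3/19 → sign −
signature = (0, 4, 0)

Answer: (0, 4, 0)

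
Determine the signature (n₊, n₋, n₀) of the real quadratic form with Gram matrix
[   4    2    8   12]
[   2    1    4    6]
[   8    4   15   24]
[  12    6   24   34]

step 0: pivot 4 → sign +
step 1: pivot -1 → sign −
step 2: pivot -2 → sign −
step 3: row/col 3 already zero → sign 0
signature = (1, 2, 1)

Answer: (1, 2, 1)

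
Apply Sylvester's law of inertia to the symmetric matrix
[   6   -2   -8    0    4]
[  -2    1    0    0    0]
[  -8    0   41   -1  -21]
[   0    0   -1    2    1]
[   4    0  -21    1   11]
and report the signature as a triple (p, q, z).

Answer: (5, 0, 0)

Derivation:
step 0: pivot 6 → sign +
step 1: pivot 1/3 → sign +
step 2: pivot 9 → sign +
step 3: pivot 17/9 → sign +
step 4: pivot 2/17 → sign +
signature = (5, 0, 0)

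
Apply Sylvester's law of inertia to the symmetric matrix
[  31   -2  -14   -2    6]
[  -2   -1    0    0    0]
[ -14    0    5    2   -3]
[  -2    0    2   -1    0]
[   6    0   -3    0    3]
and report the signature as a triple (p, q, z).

step 0: pivot 31 → sign +
step 1: pivot -35/31 → sign −
step 2: pivot -3/5 → sign −
step 3: pivot 9/7 → sign +
step 4: pivot 2 → sign +
signature = (3, 2, 0)

Answer: (3, 2, 0)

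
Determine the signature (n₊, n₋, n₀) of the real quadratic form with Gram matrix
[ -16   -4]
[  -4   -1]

Answer: (0, 1, 1)

Derivation:
step 0: pivot -16 → sign −
step 1: row/col 1 already zero → sign 0
signature = (0, 1, 1)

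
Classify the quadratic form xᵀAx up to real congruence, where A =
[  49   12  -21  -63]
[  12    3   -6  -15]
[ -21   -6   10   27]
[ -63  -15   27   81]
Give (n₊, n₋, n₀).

Answer: (3, 1, 0)

Derivation:
step 0: pivot 49 → sign +
step 1: pivot 3/49 → sign +
step 2: pivot -11 → sign −
step 3: pivot 3/11 → sign +
signature = (3, 1, 0)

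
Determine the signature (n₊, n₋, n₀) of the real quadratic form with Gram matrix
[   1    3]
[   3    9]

Answer: (1, 0, 1)

Derivation:
step 0: pivot 1 → sign +
step 1: row/col 1 already zero → sign 0
signature = (1, 0, 1)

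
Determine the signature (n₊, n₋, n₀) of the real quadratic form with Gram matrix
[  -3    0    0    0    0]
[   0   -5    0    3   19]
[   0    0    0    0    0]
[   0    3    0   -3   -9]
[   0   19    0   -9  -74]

Answer: (1, 3, 1)

Derivation:
step 0: pivot -3 → sign −
step 1: pivot -5 → sign −
step 2: pivot -6/5 → sign −
step 3: pivot 3 → sign +
step 4: row/col 4 already zero → sign 0
signature = (1, 3, 1)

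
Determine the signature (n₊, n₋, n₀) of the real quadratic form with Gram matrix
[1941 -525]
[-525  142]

Answer: (1, 1, 0)

Derivation:
step 0: pivot 1941 → sign +
step 1: pivot -1/647 → sign −
signature = (1, 1, 0)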